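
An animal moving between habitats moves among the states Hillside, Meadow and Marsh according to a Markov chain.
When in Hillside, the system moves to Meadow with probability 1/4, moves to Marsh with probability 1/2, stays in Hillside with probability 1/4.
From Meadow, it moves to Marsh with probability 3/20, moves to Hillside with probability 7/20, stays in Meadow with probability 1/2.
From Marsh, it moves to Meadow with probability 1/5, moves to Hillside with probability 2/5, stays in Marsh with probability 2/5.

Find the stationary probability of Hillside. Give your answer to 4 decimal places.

Let the stationary distribution be π with π = πP and π_1 + π_2 + π_3 = 1.
π_1 = 0.25·π_1 + 0.35·π_2 + 0.4·π_3
π_2 = 0.25·π_1 + 0.5·π_2 + 0.2·π_3
Solving with the normalization constraint gives π = (0.3344, 0.3096, 0.3560).
So the stationary probability of Hillside is 0.3344.

0.3344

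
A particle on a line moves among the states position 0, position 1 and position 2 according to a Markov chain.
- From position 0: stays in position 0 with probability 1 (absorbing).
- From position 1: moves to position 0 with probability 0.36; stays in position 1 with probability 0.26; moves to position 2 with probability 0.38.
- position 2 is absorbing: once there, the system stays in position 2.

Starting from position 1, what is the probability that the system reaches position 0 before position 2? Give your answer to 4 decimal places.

0.4865

Let h(s) be the probability of absorption at position 0 starting from transient state s. Then h(position 0) = 1 and h(position 2) = 0. By first-step analysis:
h(position 1) = 0.36·1 + 0.26·h(position 1) + 0.38·0
Solving: h(position 1) = 0.4865.
Starting from position 1, the probability is 0.4865.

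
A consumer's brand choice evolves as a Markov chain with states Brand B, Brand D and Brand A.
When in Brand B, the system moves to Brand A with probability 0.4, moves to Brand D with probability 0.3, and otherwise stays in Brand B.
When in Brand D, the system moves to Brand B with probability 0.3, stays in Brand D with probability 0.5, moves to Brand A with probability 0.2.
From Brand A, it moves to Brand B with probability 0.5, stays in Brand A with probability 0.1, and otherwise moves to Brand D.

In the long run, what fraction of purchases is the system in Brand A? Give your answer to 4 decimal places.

0.2453

Let the stationary distribution be π with π = πP and π_1 + π_2 + π_3 = 1.
π_1 = 0.3·π_1 + 0.3·π_2 + 0.5·π_3
π_2 = 0.3·π_1 + 0.5·π_2 + 0.4·π_3
Solving with the normalization constraint gives π = (0.3491, 0.4057, 0.2453).
So the stationary probability of Brand A is 0.2453.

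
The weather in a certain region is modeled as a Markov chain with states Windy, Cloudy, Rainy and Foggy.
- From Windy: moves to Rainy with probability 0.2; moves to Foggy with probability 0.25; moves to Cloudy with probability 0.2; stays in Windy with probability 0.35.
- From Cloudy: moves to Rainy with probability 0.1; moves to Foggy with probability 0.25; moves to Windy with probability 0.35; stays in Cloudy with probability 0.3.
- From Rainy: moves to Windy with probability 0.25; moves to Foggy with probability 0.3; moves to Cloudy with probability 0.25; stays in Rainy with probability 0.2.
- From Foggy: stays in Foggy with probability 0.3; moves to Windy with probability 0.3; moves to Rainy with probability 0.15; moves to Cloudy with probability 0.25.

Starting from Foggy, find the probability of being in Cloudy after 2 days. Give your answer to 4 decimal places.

0.2475

Propagate the distribution vector 2 days from Foggy.
After 0 days: (0.0000, 0.0000, 0.0000, 1.0000)
After 1 day: (0.3000, 0.2500, 0.1500, 0.3000)
After 2 days: (0.3200, 0.2475, 0.1600, 0.2725)
P(in Cloudy after 2 days) = 0.2475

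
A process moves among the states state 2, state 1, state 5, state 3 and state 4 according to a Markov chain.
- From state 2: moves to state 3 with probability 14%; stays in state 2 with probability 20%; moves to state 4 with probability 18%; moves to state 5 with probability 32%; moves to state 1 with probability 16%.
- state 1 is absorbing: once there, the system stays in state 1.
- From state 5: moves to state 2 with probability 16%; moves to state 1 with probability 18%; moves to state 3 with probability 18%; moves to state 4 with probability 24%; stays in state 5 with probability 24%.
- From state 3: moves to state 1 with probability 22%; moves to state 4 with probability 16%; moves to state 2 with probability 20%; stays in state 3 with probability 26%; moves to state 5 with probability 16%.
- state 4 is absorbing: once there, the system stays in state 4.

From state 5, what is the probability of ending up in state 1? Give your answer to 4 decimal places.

Let h(s) be the probability of absorption at state 1 starting from transient state s. Then h(state 1) = 1 and h(state 4) = 0. By first-step analysis:
h(state 2) = 0.2·h(state 2) + 0.16·1 + 0.32·h(state 5) + 0.14·h(state 3) + 0.18·0
h(state 5) = 0.16·h(state 2) + 0.18·1 + 0.24·h(state 5) + 0.18·h(state 3) + 0.24·0
h(state 3) = 0.2·h(state 2) + 0.22·1 + 0.16·h(state 5) + 0.26·h(state 3) + 0.16·0
Solving: h(state 2) = 0.4768, h(state 5) = 0.4618, h(state 3) = 0.5260.
Starting from state 5, the probability is 0.4618.

0.4618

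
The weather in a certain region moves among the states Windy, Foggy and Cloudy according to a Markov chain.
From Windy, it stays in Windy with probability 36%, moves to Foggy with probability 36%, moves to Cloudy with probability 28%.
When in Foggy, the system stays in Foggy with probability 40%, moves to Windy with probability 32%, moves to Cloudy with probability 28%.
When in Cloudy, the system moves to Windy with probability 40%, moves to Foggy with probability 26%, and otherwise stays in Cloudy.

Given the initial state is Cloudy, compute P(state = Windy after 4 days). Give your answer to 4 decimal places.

0.3582

Propagate the distribution vector 4 days from Cloudy.
After 0 days: (0.0000, 0.0000, 1.0000)
After 1 day: (0.4000, 0.2600, 0.3400)
After 2 days: (0.3632, 0.3364, 0.3004)
After 3 days: (0.3586, 0.3434, 0.2980)
After 4 days: (0.3582, 0.3439, 0.2979)
P(in Windy after 4 days) = 0.3582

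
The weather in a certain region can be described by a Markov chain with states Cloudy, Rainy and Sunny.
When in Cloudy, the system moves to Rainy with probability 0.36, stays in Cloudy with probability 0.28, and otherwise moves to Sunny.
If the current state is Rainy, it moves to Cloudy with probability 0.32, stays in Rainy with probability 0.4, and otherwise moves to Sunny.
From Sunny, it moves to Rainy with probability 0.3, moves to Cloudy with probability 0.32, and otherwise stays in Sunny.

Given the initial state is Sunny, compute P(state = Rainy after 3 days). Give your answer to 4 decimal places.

0.3534

Propagate the distribution vector 3 days from Sunny.
After 0 days: (0.0000, 0.0000, 1.0000)
After 1 day: (0.3200, 0.3000, 0.3800)
After 2 days: (0.3072, 0.3492, 0.3436)
After 3 days: (0.3077, 0.3534, 0.3389)
P(in Rainy after 3 days) = 0.3534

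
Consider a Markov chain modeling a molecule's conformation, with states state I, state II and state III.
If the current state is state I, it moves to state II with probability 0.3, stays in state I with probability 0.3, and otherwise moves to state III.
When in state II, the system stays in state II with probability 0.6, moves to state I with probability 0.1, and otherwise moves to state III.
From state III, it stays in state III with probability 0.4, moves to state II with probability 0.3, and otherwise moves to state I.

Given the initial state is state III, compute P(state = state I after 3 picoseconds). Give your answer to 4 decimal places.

0.2220

Propagate the distribution vector 3 picoseconds from state III.
After 0 picoseconds: (0.0000, 0.0000, 1.0000)
After 1 picosecond: (0.3000, 0.3000, 0.4000)
After 2 picoseconds: (0.2400, 0.3900, 0.3700)
After 3 picoseconds: (0.2220, 0.4170, 0.3610)
P(in state I after 3 picoseconds) = 0.2220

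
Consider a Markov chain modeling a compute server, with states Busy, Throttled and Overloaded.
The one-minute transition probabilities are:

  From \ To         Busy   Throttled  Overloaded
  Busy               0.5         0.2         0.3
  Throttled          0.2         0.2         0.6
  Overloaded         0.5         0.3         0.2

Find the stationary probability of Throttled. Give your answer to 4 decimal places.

Let the stationary distribution be π with π = πP and π_1 + π_2 + π_3 = 1.
π_1 = 0.5·π_1 + 0.2·π_2 + 0.5·π_3
π_2 = 0.2·π_1 + 0.2·π_2 + 0.3·π_3
Solving with the normalization constraint gives π = (0.4299, 0.2336, 0.3364).
So the stationary probability of Throttled is 0.2336.

0.2336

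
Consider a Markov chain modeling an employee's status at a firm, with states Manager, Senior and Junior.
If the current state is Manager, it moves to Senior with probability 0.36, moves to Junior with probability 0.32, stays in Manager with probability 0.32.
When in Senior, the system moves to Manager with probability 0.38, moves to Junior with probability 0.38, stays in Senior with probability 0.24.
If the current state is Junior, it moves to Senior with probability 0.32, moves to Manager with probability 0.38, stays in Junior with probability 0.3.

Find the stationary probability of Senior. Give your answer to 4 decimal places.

0.3096

Let the stationary distribution be π with π = πP and π_1 + π_2 + π_3 = 1.
π_1 = 0.32·π_1 + 0.38·π_2 + 0.38·π_3
π_2 = 0.36·π_1 + 0.24·π_2 + 0.32·π_3
Solving with the normalization constraint gives π = (0.3585, 0.3096, 0.3319).
So the stationary probability of Senior is 0.3096.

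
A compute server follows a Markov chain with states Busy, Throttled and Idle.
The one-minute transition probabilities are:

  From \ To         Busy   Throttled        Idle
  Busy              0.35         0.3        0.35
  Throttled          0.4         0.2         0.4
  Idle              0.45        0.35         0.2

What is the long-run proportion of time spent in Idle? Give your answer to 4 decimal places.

Let the stationary distribution be π with π = πP and π_1 + π_2 + π_3 = 1.
π_1 = 0.35·π_1 + 0.4·π_2 + 0.45·π_3
π_2 = 0.3·π_1 + 0.2·π_2 + 0.35·π_3
Solving with the normalization constraint gives π = (0.3960, 0.2871, 0.3168).
So the stationary probability of Idle is 0.3168.

0.3168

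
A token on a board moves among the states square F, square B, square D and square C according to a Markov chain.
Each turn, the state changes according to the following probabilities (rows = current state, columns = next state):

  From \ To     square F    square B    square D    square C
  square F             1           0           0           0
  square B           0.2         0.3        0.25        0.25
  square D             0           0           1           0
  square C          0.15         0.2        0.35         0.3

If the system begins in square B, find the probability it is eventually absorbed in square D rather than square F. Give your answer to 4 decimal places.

0.5966

Let h(s) be the probability of absorption at square D starting from transient state s. Then h(square D) = 1 and h(square F) = 0. By first-step analysis:
h(square B) = 0.2·0 + 0.3·h(square B) + 0.25·1 + 0.25·h(square C)
h(square C) = 0.15·0 + 0.2·h(square B) + 0.35·1 + 0.3·h(square C)
Solving: h(square B) = 0.5966, h(square C) = 0.6705.
Starting from square B, the probability is 0.5966.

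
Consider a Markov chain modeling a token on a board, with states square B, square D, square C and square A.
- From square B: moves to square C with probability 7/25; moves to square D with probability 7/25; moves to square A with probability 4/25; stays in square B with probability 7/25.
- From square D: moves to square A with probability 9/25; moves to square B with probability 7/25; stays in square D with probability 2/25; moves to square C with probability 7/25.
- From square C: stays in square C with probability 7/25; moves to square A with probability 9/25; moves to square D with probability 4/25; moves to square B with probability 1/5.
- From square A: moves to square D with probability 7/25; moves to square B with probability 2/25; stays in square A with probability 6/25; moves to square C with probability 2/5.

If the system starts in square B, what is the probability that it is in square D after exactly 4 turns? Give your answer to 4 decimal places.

Propagate the distribution vector 4 turns from square B.
After 0 turns: (1.0000, 0.0000, 0.0000, 0.0000)
After 1 turn: (0.2800, 0.2800, 0.2800, 0.1600)
After 2 turns: (0.2256, 0.1904, 0.2992, 0.2848)
After 3 turns: (0.1991, 0.2060, 0.3142, 0.2807)
After 4 turns: (0.1987, 0.2011, 0.3137, 0.2865)
P(in square D after 4 turns) = 0.2011

0.2011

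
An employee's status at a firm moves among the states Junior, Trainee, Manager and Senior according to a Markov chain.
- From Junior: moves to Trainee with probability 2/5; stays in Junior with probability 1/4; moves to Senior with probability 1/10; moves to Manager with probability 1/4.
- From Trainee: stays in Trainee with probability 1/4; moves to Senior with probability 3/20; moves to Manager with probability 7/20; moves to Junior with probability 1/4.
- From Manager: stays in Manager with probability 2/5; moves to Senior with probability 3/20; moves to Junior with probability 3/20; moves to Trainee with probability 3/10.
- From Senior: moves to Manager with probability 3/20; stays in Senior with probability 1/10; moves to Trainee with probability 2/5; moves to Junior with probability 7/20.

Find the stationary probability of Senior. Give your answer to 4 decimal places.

Let the stationary distribution be π with π = πP and π_1 + π_2 + π_3 + π_4 = 1.
π_1 = 0.25·π_1 + 0.25·π_2 + 0.15·π_3 + 0.35·π_4
π_2 = 0.4·π_1 + 0.25·π_2 + 0.3·π_3 + 0.4·π_4
π_3 = 0.25·π_1 + 0.35·π_2 + 0.4·π_3 + 0.15·π_4
Solving with the normalization constraint gives π = (0.2316, 0.3203, 0.3163, 0.1318).
So the stationary probability of Senior is 0.1318.

0.1318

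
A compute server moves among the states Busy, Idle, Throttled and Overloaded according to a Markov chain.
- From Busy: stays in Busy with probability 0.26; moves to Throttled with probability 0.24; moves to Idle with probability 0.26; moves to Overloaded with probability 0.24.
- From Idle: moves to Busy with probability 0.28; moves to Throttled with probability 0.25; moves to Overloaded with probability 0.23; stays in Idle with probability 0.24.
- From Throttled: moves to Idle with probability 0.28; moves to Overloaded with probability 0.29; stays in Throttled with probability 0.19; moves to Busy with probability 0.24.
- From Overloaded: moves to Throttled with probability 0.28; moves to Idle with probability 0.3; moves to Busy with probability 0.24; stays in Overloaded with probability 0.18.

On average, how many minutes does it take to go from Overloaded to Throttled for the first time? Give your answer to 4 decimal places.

3.8233

Let t(s) be the expected number of minutes to first reach Throttled from state s, with t(Throttled) = 0. Conditioning on the first minute:
t(Busy) = 1 + 0.26·t(Busy) + 0.26·t(Idle) + 0.24·t(Overloaded)
t(Idle) = 1 + 0.28·t(Busy) + 0.24·t(Idle) + 0.23·t(Overloaded)
t(Overloaded) = 1 + 0.24·t(Busy) + 0.3·t(Idle) + 0.18·t(Overloaded)
Solving: t(Busy) = 3.9747, t(Idle) = 3.9372, t(Overloaded) = 3.8233.
Expected minutes from Overloaded to Throttled: 3.8233.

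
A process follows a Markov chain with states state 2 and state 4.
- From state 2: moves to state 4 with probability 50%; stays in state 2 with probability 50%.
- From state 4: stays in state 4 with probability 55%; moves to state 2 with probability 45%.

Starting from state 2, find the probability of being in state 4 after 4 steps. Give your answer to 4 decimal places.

Propagate the distribution vector 4 steps from state 2.
After 0 steps: (1.0000, 0.0000)
After 1 step: (0.5000, 0.5000)
After 2 steps: (0.4750, 0.5250)
After 3 steps: (0.4738, 0.5263)
After 4 steps: (0.4737, 0.5263)
P(in state 4 after 4 steps) = 0.5263

0.5263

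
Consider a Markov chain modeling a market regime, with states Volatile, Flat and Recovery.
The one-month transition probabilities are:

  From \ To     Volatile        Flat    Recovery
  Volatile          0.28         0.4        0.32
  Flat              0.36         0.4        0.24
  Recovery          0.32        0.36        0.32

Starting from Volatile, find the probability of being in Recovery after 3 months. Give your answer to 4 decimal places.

0.2890

Propagate the distribution vector 3 months from Volatile.
After 0 months: (1.0000, 0.0000, 0.0000)
After 1 month: (0.2800, 0.4000, 0.3200)
After 2 months: (0.3248, 0.3872, 0.2880)
After 3 months: (0.3225, 0.3885, 0.2890)
P(in Recovery after 3 months) = 0.2890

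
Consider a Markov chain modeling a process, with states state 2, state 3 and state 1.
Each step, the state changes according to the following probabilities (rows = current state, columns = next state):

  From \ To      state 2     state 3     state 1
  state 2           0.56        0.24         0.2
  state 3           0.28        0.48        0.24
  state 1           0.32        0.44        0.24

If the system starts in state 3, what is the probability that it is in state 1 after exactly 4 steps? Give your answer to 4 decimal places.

0.2243

Propagate the distribution vector 4 steps from state 3.
After 0 steps: (0.0000, 1.0000, 0.0000)
After 1 step: (0.2800, 0.4800, 0.2400)
After 2 steps: (0.3680, 0.4032, 0.2288)
After 3 steps: (0.3922, 0.3825, 0.2253)
After 4 steps: (0.3988, 0.3769, 0.2243)
P(in state 1 after 4 steps) = 0.2243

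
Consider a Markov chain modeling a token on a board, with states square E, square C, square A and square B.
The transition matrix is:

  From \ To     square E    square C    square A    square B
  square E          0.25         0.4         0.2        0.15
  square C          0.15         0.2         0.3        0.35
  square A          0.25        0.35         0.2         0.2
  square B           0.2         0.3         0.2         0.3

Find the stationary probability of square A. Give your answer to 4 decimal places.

Let the stationary distribution be π with π = πP and π_1 + π_2 + π_3 + π_4 = 1.
π_1 = 0.25·π_1 + 0.15·π_2 + 0.25·π_3 + 0.2·π_4
π_2 = 0.4·π_1 + 0.2·π_2 + 0.35·π_3 + 0.3·π_4
π_3 = 0.2·π_1 + 0.3·π_2 + 0.2·π_3 + 0.2·π_4
Solving with the normalization constraint gives π = (0.2067, 0.3020, 0.2302, 0.2611).
So the stationary probability of square A is 0.2302.

0.2302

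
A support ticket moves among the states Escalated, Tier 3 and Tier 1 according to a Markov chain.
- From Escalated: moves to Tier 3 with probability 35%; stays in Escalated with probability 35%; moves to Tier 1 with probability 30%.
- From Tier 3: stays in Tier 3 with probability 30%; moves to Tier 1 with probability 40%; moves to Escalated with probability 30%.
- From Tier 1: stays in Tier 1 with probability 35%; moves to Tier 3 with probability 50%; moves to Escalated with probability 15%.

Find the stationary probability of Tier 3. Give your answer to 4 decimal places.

Let the stationary distribution be π with π = πP and π_1 + π_2 + π_3 = 1.
π_1 = 0.35·π_1 + 0.3·π_2 + 0.15·π_3
π_2 = 0.35·π_1 + 0.3·π_2 + 0.5·π_3
Solving with the normalization constraint gives π = (0.2595, 0.3842, 0.3562).
So the stationary probability of Tier 3 is 0.3842.

0.3842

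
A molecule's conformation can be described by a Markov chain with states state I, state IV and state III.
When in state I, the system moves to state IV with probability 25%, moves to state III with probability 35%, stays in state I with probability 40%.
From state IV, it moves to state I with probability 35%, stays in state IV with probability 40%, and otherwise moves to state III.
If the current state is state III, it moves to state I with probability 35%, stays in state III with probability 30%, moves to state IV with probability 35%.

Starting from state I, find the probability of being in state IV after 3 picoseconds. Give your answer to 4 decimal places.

Propagate the distribution vector 3 picoseconds from state I.
After 0 picoseconds: (1.0000, 0.0000, 0.0000)
After 1 picosecond: (0.4000, 0.2500, 0.3500)
After 2 picoseconds: (0.3700, 0.3225, 0.3075)
After 3 picoseconds: (0.3685, 0.3291, 0.3024)
P(in state IV after 3 picoseconds) = 0.3291

0.3291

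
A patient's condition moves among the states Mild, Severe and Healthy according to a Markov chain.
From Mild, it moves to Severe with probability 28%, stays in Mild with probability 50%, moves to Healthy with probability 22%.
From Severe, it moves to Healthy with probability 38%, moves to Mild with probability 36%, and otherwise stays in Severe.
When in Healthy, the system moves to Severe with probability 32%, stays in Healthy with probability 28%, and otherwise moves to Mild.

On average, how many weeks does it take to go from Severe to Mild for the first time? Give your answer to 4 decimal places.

Let t(s) be the expected number of weeks to first reach Mild from state s, with t(Mild) = 0. Conditioning on the first week:
t(Severe) = 1 + 0.26·t(Severe) + 0.38·t(Healthy)
t(Healthy) = 1 + 0.32·t(Severe) + 0.28·t(Healthy)
Solving: t(Severe) = 2.6751, t(Healthy) = 2.5778.
Expected weeks from Severe to Mild: 2.6751.

2.6751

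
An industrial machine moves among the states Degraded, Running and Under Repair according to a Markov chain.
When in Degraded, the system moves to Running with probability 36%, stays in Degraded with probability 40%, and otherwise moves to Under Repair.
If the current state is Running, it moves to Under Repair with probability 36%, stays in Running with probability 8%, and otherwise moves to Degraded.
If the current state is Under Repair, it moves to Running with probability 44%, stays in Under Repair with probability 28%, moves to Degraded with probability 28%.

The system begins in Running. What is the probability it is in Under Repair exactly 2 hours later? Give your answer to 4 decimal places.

Sum over the intermediate state after 1 hour:
P = P(Running→Degraded)·P(Degraded→Under Repair) + P(Running→Running)·P(Running→Under Repair) + P(Running→Under Repair)·P(Under Repair→Under Repair)
  = 0.56×0.24 + 0.08×0.36 + 0.36×0.28
  = 0.1344 + 0.0288 + 0.1008 = 0.2640

0.2640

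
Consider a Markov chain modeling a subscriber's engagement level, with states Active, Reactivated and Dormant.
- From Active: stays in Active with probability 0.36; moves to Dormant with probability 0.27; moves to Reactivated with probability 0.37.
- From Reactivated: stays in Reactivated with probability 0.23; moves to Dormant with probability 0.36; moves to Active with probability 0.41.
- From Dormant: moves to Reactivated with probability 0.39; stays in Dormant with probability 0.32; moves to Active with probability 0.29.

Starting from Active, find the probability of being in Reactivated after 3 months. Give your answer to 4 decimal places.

Propagate the distribution vector 3 months from Active.
After 0 months: (1.0000, 0.0000, 0.0000)
After 1 month: (0.3600, 0.3700, 0.2700)
After 2 months: (0.3596, 0.3236, 0.3168)
After 3 months: (0.3540, 0.3310, 0.3150)
P(in Reactivated after 3 months) = 0.3310

0.3310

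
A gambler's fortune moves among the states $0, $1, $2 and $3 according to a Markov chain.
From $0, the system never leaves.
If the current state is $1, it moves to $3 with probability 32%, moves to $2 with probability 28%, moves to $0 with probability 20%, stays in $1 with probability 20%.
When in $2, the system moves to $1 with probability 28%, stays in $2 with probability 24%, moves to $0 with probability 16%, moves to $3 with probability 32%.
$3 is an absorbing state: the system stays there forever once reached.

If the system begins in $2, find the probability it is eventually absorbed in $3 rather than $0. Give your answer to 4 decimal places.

0.6526

Let h(s) be the probability of absorption at $3 starting from transient state s. Then h($3) = 1 and h($0) = 0. By first-step analysis:
h($1) = 0.2·0 + 0.2·h($1) + 0.28·h($2) + 0.32·1
h($2) = 0.16·0 + 0.28·h($1) + 0.24·h($2) + 0.32·1
Solving: h($1) = 0.6284, h($2) = 0.6526.
Starting from $2, the probability is 0.6526.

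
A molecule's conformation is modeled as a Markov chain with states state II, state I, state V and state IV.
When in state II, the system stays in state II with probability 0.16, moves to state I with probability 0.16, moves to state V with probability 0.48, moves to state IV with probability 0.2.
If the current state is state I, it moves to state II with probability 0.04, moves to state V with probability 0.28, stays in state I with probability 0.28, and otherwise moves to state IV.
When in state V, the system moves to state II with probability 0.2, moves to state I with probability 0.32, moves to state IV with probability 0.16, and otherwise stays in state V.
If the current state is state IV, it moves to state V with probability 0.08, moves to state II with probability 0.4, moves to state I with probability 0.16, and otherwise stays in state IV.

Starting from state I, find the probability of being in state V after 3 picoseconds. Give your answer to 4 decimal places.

Propagate the distribution vector 3 picoseconds from state I.
After 0 picoseconds: (0.0000, 1.0000, 0.0000, 0.0000)
After 1 picosecond: (0.0400, 0.2800, 0.2800, 0.4000)
After 2 picoseconds: (0.2336, 0.2384, 0.2192, 0.3088)
After 3 picoseconds: (0.2143, 0.2237, 0.2737, 0.2883)
P(in state V after 3 picoseconds) = 0.2737

0.2737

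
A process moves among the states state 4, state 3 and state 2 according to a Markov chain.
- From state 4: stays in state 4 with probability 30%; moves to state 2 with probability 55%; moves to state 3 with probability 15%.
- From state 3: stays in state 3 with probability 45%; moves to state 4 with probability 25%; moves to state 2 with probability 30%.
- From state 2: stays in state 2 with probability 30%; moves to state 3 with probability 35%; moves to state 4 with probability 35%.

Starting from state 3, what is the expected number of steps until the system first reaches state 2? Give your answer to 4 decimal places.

Let t(s) be the expected number of steps to first reach state 2 from state s, with t(state 2) = 0. Conditioning on the first step:
t(state 4) = 1 + 0.3·t(state 4) + 0.15·t(state 3)
t(state 3) = 1 + 0.25·t(state 4) + 0.45·t(state 3)
Solving: t(state 4) = 2.0144, t(state 3) = 2.7338.
Expected steps from state 3 to state 2: 2.7338.

2.7338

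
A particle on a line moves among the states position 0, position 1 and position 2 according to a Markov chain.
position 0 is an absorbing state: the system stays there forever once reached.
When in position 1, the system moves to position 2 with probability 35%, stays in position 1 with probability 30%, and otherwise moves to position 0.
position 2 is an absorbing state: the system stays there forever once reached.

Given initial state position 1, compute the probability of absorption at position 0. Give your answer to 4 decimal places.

0.5000

Let h(s) be the probability of absorption at position 0 starting from transient state s. Then h(position 0) = 1 and h(position 2) = 0. By first-step analysis:
h(position 1) = 0.35·1 + 0.3·h(position 1) + 0.35·0
Solving: h(position 1) = 0.5000.
Starting from position 1, the probability is 0.5000.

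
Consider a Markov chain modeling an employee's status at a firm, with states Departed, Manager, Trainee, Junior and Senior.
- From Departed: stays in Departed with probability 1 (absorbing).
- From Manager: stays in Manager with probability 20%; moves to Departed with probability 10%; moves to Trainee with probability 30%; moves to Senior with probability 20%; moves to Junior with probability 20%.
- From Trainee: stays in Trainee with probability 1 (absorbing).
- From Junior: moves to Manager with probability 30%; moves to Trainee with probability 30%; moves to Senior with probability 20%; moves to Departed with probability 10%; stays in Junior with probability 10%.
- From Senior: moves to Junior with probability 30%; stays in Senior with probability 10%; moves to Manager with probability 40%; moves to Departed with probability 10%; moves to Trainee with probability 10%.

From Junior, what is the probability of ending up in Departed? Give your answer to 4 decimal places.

Let h(s) be the probability of absorption at Departed starting from transient state s. Then h(Departed) = 1 and h(Trainee) = 0. By first-step analysis:
h(Manager) = 0.1·1 + 0.2·h(Manager) + 0.3·0 + 0.2·h(Junior) + 0.2·h(Senior)
h(Junior) = 0.1·1 + 0.3·h(Manager) + 0.3·0 + 0.1·h(Junior) + 0.2·h(Senior)
h(Senior) = 0.1·1 + 0.4·h(Manager) + 0.1·0 + 0.3·h(Junior) + 0.1·h(Senior)
Solving: h(Manager) = 0.2750, h(Junior) = 0.2750, h(Senior) = 0.3250.
Starting from Junior, the probability is 0.2750.

0.2750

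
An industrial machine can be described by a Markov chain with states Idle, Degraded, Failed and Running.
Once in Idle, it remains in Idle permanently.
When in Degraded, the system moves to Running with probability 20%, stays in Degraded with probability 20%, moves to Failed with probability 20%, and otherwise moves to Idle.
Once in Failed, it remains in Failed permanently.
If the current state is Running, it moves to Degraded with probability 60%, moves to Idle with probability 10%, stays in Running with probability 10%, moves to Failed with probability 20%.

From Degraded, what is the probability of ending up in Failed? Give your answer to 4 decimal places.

0.3667

Let h(s) be the probability of absorption at Failed starting from transient state s. Then h(Failed) = 1 and h(Idle) = 0. By first-step analysis:
h(Degraded) = 0.4·0 + 0.2·h(Degraded) + 0.2·1 + 0.2·h(Running)
h(Running) = 0.1·0 + 0.6·h(Degraded) + 0.2·1 + 0.1·h(Running)
Solving: h(Degraded) = 0.3667, h(Running) = 0.4667.
Starting from Degraded, the probability is 0.3667.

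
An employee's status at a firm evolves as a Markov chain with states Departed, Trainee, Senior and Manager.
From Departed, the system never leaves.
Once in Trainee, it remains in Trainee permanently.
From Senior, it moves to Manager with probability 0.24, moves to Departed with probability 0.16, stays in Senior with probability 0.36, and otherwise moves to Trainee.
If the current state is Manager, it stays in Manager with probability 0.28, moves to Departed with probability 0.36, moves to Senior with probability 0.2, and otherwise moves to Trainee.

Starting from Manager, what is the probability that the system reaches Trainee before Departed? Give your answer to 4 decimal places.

Let h(s) be the probability of absorption at Trainee starting from transient state s. Then h(Trainee) = 1 and h(Departed) = 0. By first-step analysis:
h(Senior) = 0.16·0 + 0.24·1 + 0.36·h(Senior) + 0.24·h(Manager)
h(Manager) = 0.36·0 + 0.16·1 + 0.2·h(Senior) + 0.28·h(Manager)
Solving: h(Senior) = 0.5116, h(Manager) = 0.3643.
Starting from Manager, the probability is 0.3643.

0.3643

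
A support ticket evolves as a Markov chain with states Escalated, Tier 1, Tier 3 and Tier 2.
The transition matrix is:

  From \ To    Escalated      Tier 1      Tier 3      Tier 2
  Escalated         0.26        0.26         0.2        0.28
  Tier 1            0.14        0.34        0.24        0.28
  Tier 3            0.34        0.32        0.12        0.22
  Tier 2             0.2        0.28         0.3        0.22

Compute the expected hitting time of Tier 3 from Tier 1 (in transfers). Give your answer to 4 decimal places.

Let t(s) be the expected number of transfers to first reach Tier 3 from state s, with t(Tier 3) = 0. Conditioning on the first transfer:
t(Escalated) = 1 + 0.26·t(Escalated) + 0.26·t(Tier 1) + 0.28·t(Tier 2)
t(Tier 1) = 1 + 0.14·t(Escalated) + 0.34·t(Tier 1) + 0.28·t(Tier 2)
t(Tier 2) = 1 + 0.2·t(Escalated) + 0.28·t(Tier 1) + 0.22·t(Tier 2)
Solving: t(Escalated) = 4.2026, t(Tier 1) = 4.0199, t(Tier 2) = 3.8027.
Expected transfers from Tier 1 to Tier 3: 4.0199.

4.0199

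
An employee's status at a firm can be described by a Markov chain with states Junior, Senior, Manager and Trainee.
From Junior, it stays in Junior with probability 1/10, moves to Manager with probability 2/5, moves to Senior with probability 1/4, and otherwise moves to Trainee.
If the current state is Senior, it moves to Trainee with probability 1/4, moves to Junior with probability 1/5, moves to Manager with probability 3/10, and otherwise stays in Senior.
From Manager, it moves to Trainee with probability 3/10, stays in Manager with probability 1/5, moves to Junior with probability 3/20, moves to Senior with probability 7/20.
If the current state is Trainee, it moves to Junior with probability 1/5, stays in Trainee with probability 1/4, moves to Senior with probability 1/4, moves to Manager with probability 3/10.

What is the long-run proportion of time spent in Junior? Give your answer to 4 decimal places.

Let the stationary distribution be π with π = πP and π_1 + π_2 + π_3 + π_4 = 1.
π_1 = 0.1·π_1 + 0.2·π_2 + 0.15·π_3 + 0.2·π_4
π_2 = 0.25·π_1 + 0.25·π_2 + 0.35·π_3 + 0.25·π_4
π_3 = 0.4·π_1 + 0.3·π_2 + 0.2·π_3 + 0.3·π_4
Solving with the normalization constraint gives π = (0.1687, 0.2788, 0.2881, 0.2644).
So the stationary probability of Junior is 0.1687.

0.1687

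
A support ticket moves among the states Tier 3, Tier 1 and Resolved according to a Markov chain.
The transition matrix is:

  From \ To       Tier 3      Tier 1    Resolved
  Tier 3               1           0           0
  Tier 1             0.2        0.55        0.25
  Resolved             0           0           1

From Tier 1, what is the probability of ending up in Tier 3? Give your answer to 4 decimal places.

Let h(s) be the probability of absorption at Tier 3 starting from transient state s. Then h(Tier 3) = 1 and h(Resolved) = 0. By first-step analysis:
h(Tier 1) = 0.2·1 + 0.55·h(Tier 1) + 0.25·0
Solving: h(Tier 1) = 0.4444.
Starting from Tier 1, the probability is 0.4444.

0.4444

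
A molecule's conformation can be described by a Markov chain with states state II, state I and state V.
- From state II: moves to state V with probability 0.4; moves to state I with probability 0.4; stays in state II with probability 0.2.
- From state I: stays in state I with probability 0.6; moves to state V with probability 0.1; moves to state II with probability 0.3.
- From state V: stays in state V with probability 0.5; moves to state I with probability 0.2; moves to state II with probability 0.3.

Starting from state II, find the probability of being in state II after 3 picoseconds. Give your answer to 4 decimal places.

Propagate the distribution vector 3 picoseconds from state II.
After 0 picoseconds: (1.0000, 0.0000, 0.0000)
After 1 picosecond: (0.2000, 0.4000, 0.4000)
After 2 picoseconds: (0.2800, 0.4000, 0.3200)
After 3 picoseconds: (0.2720, 0.4160, 0.3120)
P(in state II after 3 picoseconds) = 0.2720

0.2720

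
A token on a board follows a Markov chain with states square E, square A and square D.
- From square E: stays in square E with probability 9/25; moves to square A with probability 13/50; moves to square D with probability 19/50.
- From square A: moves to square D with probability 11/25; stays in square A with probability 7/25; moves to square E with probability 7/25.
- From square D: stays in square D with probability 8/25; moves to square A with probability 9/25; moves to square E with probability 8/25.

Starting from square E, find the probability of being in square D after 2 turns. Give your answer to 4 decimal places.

Sum over the intermediate state after 1 turn:
P = P(square E→square E)·P(square E→square D) + P(square E→square A)·P(square A→square D) + P(square E→square D)·P(square D→square D)
  = 0.36×0.38 + 0.26×0.44 + 0.38×0.32
  = 0.1368 + 0.1144 + 0.1216 = 0.3728

0.3728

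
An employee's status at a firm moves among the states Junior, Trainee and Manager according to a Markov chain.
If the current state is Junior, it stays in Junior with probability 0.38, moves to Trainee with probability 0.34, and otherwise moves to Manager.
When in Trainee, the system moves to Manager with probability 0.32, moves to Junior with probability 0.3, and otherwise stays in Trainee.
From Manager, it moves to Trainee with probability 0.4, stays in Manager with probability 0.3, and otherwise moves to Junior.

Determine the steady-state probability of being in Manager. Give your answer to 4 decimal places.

0.3009

Let the stationary distribution be π with π = πP and π_1 + π_2 + π_3 = 1.
π_1 = 0.38·π_1 + 0.3·π_2 + 0.3·π_3
π_2 = 0.34·π_1 + 0.38·π_2 + 0.4·π_3
Solving with the normalization constraint gives π = (0.3261, 0.3730, 0.3009).
So the stationary probability of Manager is 0.3009.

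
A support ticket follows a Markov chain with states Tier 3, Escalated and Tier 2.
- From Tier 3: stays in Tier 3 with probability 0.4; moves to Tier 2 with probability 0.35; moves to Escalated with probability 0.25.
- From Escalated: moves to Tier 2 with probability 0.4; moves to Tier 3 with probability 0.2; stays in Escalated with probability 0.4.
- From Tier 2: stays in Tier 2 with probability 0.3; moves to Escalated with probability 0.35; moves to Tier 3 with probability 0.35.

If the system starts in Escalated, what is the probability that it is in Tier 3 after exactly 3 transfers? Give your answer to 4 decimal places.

0.3125

Propagate the distribution vector 3 transfers from Escalated.
After 0 transfers: (0.0000, 1.0000, 0.0000)
After 1 transfer: (0.2000, 0.4000, 0.4000)
After 2 transfers: (0.3000, 0.3500, 0.3500)
After 3 transfers: (0.3125, 0.3375, 0.3500)
P(in Tier 3 after 3 transfers) = 0.3125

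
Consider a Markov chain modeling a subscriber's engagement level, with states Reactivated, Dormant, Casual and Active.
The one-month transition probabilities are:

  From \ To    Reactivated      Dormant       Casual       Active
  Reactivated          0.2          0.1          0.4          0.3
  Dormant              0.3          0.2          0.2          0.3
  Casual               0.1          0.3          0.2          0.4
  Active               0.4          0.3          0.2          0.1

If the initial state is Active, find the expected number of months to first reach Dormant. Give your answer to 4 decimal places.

Let t(s) be the expected number of months to first reach Dormant from state s, with t(Dormant) = 0. Conditioning on the first month:
t(Reactivated) = 1 + 0.2·t(Reactivated) + 0.4·t(Casual) + 0.3·t(Active)
t(Casual) = 1 + 0.1·t(Reactivated) + 0.2·t(Casual) + 0.4·t(Active)
t(Active) = 1 + 0.4·t(Reactivated) + 0.2·t(Casual) + 0.1·t(Active)
Solving: t(Reactivated) = 4.7097, t(Casual) = 3.8710, t(Active) = 4.0645.
Expected months from Active to Dormant: 4.0645.

4.0645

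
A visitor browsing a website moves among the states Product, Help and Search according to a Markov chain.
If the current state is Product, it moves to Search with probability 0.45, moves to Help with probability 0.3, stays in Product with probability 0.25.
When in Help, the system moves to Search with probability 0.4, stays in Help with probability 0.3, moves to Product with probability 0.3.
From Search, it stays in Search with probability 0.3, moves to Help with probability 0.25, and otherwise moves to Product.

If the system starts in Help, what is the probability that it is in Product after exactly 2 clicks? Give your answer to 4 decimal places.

0.3450

Sum over the intermediate state after 1 click:
P = P(Help→Product)·P(Product→Product) + P(Help→Help)·P(Help→Product) + P(Help→Search)·P(Search→Product)
  = 0.3×0.25 + 0.3×0.3 + 0.4×0.45
  = 0.0750 + 0.0900 + 0.1800 = 0.3450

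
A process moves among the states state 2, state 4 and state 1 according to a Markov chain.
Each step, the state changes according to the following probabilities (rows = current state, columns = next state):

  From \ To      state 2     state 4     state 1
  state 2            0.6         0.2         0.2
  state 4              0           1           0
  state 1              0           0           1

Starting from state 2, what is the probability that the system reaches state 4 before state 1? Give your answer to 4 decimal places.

0.5000

Let h(s) be the probability of absorption at state 4 starting from transient state s. Then h(state 4) = 1 and h(state 1) = 0. By first-step analysis:
h(state 2) = 0.6·h(state 2) + 0.2·1 + 0.2·0
Solving: h(state 2) = 0.5000.
Starting from state 2, the probability is 0.5000.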